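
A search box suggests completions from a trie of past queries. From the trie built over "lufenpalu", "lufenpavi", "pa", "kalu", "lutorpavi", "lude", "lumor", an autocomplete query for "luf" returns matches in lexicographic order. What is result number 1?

Filter for "luf…" and sort: "lufenpalu", "lufenpavi"
The 1st is lufenpalu.

lufenpalu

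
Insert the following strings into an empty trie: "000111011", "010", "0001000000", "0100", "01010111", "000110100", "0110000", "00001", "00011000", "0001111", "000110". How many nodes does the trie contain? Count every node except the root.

Count nodes per top-level branch (shared prefixes stored once):
  '0'-branch (00001, 0001000000, 000110, 00011000, 000110100, 000111011, 0001111, 010, 0100, 01010111, 0110000): 37 nodes
Sum: 37

37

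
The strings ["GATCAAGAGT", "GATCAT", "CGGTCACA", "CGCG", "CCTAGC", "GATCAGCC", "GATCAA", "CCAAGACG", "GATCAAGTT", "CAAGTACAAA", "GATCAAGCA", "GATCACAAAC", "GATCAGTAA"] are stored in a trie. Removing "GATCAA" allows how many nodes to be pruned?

A node on "GATCAA"'s path can go only if nothing else ends at it or branches off below it.
Every node on "GATCAA" is still needed (e.g. by "GATCAAGAGT"), so nothing is freed.
Nodes removed: 0

0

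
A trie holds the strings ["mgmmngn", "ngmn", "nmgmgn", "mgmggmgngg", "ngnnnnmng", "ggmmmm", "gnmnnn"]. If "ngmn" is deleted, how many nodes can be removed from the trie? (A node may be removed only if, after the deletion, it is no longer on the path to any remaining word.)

2

Walk "ngmn" from the leaf back toward the root, removing each node that no remaining word uses.
The suffix "mn" (2 nodes) is used only by "ngmn"; the node for "ng" still has the child "n", so pruning stops there.
Nodes removed: 2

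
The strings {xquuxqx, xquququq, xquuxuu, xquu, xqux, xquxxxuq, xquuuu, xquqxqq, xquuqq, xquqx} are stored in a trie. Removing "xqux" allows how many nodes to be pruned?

0

Walk "xqux" from the leaf back toward the root, removing each node that no remaining word uses.
Every node on "xqux" is still needed (e.g. by "xquxxxuq"), so nothing is freed.
Nodes removed: 0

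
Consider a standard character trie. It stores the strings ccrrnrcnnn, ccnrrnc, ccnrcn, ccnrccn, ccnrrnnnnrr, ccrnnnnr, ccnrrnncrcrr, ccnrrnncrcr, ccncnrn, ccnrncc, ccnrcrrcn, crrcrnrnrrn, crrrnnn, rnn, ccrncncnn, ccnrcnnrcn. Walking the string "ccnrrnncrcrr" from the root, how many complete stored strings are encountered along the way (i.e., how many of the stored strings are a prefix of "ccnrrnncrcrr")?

Traverse "ccnrrnncrcrr" character by character; count nodes along the way that are marked as word ends.
Prefixes of the query that are stored words: "ccnrrnncrcr", "ccnrrnncrcrr"
Count: 2

2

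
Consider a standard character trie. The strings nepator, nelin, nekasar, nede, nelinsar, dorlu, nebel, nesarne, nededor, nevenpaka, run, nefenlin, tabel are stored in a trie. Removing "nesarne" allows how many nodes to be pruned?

5

Walk "nesarne" from the leaf back toward the root, removing each node that no remaining word uses.
The suffix "sarne" (5 nodes) is used only by "nesarne"; the node for "ne" still has the child "p", so pruning stops there.
Nodes removed: 5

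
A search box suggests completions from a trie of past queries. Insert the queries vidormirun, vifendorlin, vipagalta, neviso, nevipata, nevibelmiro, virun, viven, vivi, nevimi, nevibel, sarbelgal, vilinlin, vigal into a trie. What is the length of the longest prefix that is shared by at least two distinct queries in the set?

7

Equivalently: take the maximum, over all pairs, of their longest common prefix length.
e.g. "nevibel" and "nevibelmiro" share the prefix "nevibel" of length 7; no pair shares a longer one.
Longest shared-prefix length: 7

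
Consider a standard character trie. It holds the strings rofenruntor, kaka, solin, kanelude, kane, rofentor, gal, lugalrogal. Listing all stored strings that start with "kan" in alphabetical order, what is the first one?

Words with prefix "kan", in lexicographic order: "kane", "kanelude"
The 1st is kane.

kane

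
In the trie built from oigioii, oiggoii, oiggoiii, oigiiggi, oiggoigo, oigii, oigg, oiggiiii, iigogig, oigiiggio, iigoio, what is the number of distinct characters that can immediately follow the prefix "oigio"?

The children of the "oigio" node are the distinct next characters among strings starting with "oigio".
Characters that immediately follow "oigio" among the stored strings: {i}.
That node has 1 child edge.

1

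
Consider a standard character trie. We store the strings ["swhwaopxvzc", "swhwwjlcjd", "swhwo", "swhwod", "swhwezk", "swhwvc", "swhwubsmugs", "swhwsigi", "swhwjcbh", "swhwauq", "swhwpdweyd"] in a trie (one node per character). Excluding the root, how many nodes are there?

47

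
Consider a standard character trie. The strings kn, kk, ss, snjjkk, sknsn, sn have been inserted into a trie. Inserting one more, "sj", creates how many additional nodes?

1

Walking "sj" from the root, the first 1 characters ("s") follow existing edges; "j" is the first miss.
New nodes needed: |"sj"| − 1 = 2 − 1 = 1.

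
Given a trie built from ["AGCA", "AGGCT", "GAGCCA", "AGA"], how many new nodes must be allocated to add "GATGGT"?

4

The longest prefix of "GATGGT" already in the trie is "GA" (length 2).
Each of the 4 remaining characters creates one node.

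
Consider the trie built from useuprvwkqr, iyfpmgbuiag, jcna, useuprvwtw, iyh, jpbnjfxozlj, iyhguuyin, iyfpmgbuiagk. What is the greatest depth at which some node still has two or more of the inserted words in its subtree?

11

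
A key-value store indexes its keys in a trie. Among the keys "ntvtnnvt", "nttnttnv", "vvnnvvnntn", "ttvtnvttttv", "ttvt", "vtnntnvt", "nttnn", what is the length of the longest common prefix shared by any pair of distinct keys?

4

The deepest shared node is where two words last agree before diverging.
"nttnn" and "nttnttnv" agree on "nttn" (4 characters) before diverging; nothing deeper is shared.
Longest shared-prefix length: 4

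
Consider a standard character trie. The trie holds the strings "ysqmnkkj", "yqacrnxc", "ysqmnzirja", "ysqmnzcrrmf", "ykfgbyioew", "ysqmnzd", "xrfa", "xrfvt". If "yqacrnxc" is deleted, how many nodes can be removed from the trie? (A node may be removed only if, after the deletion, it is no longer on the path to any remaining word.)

Walk "yqacrnxc" from the leaf back toward the root, removing each node that no remaining word uses.
The suffix "qacrnxc" (7 nodes) is used only by "yqacrnxc"; the node for "y" still has the child "s", so pruning stops there.
Nodes removed: 7

7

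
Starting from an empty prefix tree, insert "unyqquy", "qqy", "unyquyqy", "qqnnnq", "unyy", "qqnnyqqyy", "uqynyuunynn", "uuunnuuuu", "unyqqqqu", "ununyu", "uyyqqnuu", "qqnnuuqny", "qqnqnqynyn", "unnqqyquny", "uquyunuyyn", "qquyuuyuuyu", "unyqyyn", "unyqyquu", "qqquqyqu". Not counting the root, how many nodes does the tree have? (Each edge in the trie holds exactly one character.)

105

For each word, the new-node count is its length minus the longest prefix already in the trie:
  "unyqquy" → 7 new (u, n, y, q, q, u, y)
  "qqy" → 3 new (q, q, y)
  "unyquyqy" → prefix "unyq" already present; 4 new (u, y, q, y)
  "qqnnnq" → prefix "qq" already present; 4 new (n, n, n, q)
  "unyy" → prefix "uny" already present; 1 new (y)
  "qqnnyqqyy" → prefix "qqnn" already present; 5 new (y, q, q, y, y)
  "uqynyuunynn" → prefix "u" already present; 10 new (q, y, n, y, u, u, n, y, n, n)
  "uuunnuuuu" → prefix "u" already present; 8 new (u, u, n, n, u, u, u, u)
  "unyqqqqu" → prefix "unyqq" already present; 3 new (q, q, u)
  "ununyu" → prefix "un" already present; 4 new (u, n, y, u)
  "uyyqqnuu" → prefix "u" already present; 7 new (y, y, q, q, n, u, u)
  "qqnnuuqny" → prefix "qqnn" already present; 5 new (u, u, q, n, y)
  "qqnqnqynyn" → prefix "qqn" already present; 7 new (q, n, q, y, n, y, n)
  "unnqqyquny" → prefix "un" already present; 8 new (n, q, q, y, q, u, n, y)
  "uquyunuyyn" → prefix "uq" already present; 8 new (u, y, u, n, u, y, y, n)
  "qquyuuyuuyu" → prefix "qq" already present; 9 new (u, y, u, u, y, u, u, y, u)
  "unyqyyn" → prefix "unyq" already present; 3 new (y, y, n)
  "unyqyquu" → prefix "unyqy" already present; 3 new (q, u, u)
  "qqquqyqu" → prefix "qq" already present; 6 new (q, u, q, y, q, u)
Total nodes = 7 + 3 + 4 + 4 + 1 + 5 + 10 + 8 + 3 + 4 + 7 + 5 + 7 + 8 + 8 + 9 + 3 + 3 + 6 = 105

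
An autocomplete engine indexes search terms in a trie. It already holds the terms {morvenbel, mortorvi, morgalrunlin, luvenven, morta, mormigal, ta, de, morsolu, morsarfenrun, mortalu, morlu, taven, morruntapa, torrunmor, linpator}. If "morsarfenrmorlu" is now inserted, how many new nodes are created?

"morsarfenr" is already a path in the trie; the remaining "morlu" must be added.
Each of the 5 remaining characters creates one node.

5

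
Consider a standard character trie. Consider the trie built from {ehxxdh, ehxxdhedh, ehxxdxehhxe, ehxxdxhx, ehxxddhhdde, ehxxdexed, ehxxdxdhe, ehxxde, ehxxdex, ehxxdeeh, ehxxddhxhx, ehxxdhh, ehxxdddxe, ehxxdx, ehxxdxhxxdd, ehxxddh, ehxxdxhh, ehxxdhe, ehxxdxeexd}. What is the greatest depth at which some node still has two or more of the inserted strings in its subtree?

Equivalently: take the maximum, over all pairs, of their longest common prefix length.
e.g. "ehxxdxhx" and "ehxxdxhxxdd" share the prefix "ehxxdxhx" of length 8; no pair shares a longer one.
Longest shared-prefix length: 8

8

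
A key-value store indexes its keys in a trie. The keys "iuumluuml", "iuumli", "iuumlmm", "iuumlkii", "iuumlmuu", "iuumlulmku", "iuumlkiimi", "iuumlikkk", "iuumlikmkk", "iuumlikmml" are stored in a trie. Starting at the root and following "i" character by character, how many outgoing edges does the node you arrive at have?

1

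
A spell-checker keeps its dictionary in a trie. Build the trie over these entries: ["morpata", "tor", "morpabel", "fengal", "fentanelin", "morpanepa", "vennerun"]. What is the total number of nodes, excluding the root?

38

Trie structure (* marks end of a word):
(root)
├─ f
│  └─ e
│     └─ n
│        ├─ g
│        │  └─ a
│        │     └─ l *
│        └─ t
│           └─ a
│              └─ n
│                 └─ e
│                    └─ l
│                       └─ i
│                          └─ n *
├─ m
│  └─ o
│     └─ r
│        └─ p
│           └─ a
│              ├─ b
│              │  └─ e
│              │     └─ l *
│              ├─ n
│              │  └─ e
│              │     └─ p
│              │        └─ a *
│              └─ t
│                 └─ a *
├─ t
│  └─ o
│     └─ r *
└─ v
   └─ e
      └─ n
         └─ n
            └─ e
               └─ r
                  └─ u
                     └─ n *
Counting every labelled node above: 38.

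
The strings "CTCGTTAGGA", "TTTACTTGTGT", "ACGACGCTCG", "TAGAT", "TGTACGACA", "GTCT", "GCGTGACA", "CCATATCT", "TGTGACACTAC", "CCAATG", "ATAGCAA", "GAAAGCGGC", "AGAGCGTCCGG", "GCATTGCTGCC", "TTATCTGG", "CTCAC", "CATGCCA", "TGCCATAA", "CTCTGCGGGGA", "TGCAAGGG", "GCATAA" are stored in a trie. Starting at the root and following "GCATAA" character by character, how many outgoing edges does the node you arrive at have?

0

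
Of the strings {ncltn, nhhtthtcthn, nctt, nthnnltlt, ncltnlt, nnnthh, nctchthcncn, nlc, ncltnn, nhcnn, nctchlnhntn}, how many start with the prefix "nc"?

6

Walk to "nc"; the words in its subtree are exactly those with that prefix.
Words under "nc": ncltn, ncltnlt, ncltnn, nctchlnhntn, nctchthcncn, nctt
Count: 6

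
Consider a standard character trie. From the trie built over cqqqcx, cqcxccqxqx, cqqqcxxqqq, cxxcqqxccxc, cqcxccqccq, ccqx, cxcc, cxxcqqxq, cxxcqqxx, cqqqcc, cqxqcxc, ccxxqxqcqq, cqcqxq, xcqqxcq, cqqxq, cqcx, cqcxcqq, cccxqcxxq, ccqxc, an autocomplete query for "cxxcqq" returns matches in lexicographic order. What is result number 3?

DFS of the "cxxcqq" subtree visits, in order: "cxxcqqxccxc", "cxxcqqxq", "cxxcqqxx"
Position 3: cxxcqqxx

cxxcqqxx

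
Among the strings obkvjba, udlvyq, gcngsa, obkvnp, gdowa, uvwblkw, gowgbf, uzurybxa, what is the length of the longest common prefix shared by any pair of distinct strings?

4

Look for the deepest trie node that still has at least two words in its subtree.
e.g. "obkvjba" and "obkvnp" share the prefix "obkv" of length 4; no pair shares a longer one.
Longest shared-prefix length: 4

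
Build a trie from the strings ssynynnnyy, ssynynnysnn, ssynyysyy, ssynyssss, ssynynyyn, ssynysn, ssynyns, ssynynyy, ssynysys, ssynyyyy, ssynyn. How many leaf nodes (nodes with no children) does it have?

9

A leaf is a node with no children — equivalently, the end of a word that is not a proper prefix of any other stored word.
Those words: "ssynynnnyy", "ssynynnysnn", "ssynyns", "ssynynyyn", "ssynysn", "ssynyssss", "ssynysys", "ssynyysyy", "ssynyyyy"
Leaf count: 9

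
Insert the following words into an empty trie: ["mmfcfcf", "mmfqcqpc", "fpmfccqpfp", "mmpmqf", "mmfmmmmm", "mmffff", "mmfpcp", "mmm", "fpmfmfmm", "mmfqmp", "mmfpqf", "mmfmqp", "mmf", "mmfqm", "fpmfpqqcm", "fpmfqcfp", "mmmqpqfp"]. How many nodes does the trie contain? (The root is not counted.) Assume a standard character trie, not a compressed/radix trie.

62

For each word, the new-node count is its length minus the longest prefix already in the trie:
  "mmfcfcf" → 7 new (m, m, f, c, f, c, f)
  "mmfqcqpc" → prefix "mmf" already present; 5 new (q, c, q, p, c)
  "fpmfccqpfp" → 10 new (f, p, m, f, c, c, q, p, f, p)
  "mmpmqf" → prefix "mm" already present; 4 new (p, m, q, f)
  "mmfmmmmm" → prefix "mmf" already present; 5 new (m, m, m, m, m)
  "mmffff" → prefix "mmf" already present; 3 new (f, f, f)
  "mmfpcp" → prefix "mmf" already present; 3 new (p, c, p)
  "mmm" → prefix "mm" already present; 1 new (m)
  "fpmfmfmm" → prefix "fpmf" already present; 4 new (m, f, m, m)
  "mmfqmp" → prefix "mmfq" already present; 2 new (m, p)
  "mmfpqf" → prefix "mmfp" already present; 2 new (q, f)
  "mmfmqp" → prefix "mmfm" already present; 2 new (q, p)
  "mmf" → prefix "mmf" already present; 0 new (none)
  "mmfqm" → prefix "mmfqm" already present; 0 new (none)
  "fpmfpqqcm" → prefix "fpmf" already present; 5 new (p, q, q, c, m)
  "fpmfqcfp" → prefix "fpmf" already present; 4 new (q, c, f, p)
  "mmmqpqfp" → prefix "mmm" already present; 5 new (q, p, q, f, p)
Total nodes = 7 + 5 + 10 + 4 + 5 + 3 + 3 + 1 + 4 + 2 + 2 + 2 + 0 + 0 + 5 + 4 + 5 = 62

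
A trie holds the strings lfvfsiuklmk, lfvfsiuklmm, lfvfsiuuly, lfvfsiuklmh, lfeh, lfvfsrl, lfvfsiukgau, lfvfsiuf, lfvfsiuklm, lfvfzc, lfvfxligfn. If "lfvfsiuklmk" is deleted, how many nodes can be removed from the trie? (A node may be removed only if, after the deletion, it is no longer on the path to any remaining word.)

1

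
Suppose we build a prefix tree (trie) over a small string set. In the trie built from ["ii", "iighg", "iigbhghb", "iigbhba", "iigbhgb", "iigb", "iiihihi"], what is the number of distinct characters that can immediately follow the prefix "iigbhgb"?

0

Follow the path "iigbhgb" to its node, then look at its outgoing edges.
No stored string extends past "iigbhgb".
That node has 0 child edges.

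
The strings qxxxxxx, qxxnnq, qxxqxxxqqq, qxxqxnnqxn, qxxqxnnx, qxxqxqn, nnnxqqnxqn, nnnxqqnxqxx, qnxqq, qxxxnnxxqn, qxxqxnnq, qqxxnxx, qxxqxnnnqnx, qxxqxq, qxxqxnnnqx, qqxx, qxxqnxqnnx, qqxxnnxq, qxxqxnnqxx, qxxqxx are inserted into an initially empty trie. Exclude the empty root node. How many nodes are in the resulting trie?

68

Insert word by word; a character creates a node only if that edge doesn't already exist:
  "qxxxxxx" → 7 new (q, x, x, x, x, x, x)
  "qxxnnq" → prefix "qxx" already present; 3 new (n, n, q)
  "qxxqxxxqqq" → prefix "qxx" already present; 7 new (q, x, x, x, q, q, q)
  "qxxqxnnqxn" → prefix "qxxqx" already present; 5 new (n, n, q, x, n)
  "qxxqxnnx" → prefix "qxxqxnn" already present; 1 new (x)
  "qxxqxqn" → prefix "qxxqx" already present; 2 new (q, n)
  "nnnxqqnxqn" → 10 new (n, n, n, x, q, q, n, x, q, n)
  "nnnxqqnxqxx" → prefix "nnnxqqnxq" already present; 2 new (x, x)
  "qnxqq" → prefix "q" already present; 4 new (n, x, q, q)
  "qxxxnnxxqn" → prefix "qxxx" already present; 6 new (n, n, x, x, q, n)
  "qxxqxnnq" → prefix "qxxqxnnq" already present; 0 new (none)
  "qqxxnxx" → prefix "q" already present; 6 new (q, x, x, n, x, x)
  "qxxqxnnnqnx" → prefix "qxxqxnn" already present; 4 new (n, q, n, x)
  "qxxqxq" → prefix "qxxqxq" already present; 0 new (none)
  "qxxqxnnnqx" → prefix "qxxqxnnnq" already present; 1 new (x)
  "qqxx" → prefix "qqxx" already present; 0 new (none)
  "qxxqnxqnnx" → prefix "qxxq" already present; 6 new (n, x, q, n, n, x)
  "qqxxnnxq" → prefix "qqxxn" already present; 3 new (n, x, q)
  "qxxqxnnqxx" → prefix "qxxqxnnqx" already present; 1 new (x)
  "qxxqxx" → prefix "qxxqxx" already present; 0 new (none)
Total nodes = 7 + 3 + 7 + 5 + 1 + 2 + 10 + 2 + 4 + 6 + 0 + 6 + 4 + 0 + 1 + 0 + 6 + 3 + 1 + 0 = 68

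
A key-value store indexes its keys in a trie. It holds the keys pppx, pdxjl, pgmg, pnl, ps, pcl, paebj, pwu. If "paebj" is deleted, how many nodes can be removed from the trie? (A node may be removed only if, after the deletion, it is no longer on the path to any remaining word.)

4

A node on "paebj"'s path can go only if nothing else ends at it or branches off below it.
The suffix "aebj" (4 nodes) is used only by "paebj"; the node for "p" still has the child "p", so pruning stops there.
Nodes removed: 4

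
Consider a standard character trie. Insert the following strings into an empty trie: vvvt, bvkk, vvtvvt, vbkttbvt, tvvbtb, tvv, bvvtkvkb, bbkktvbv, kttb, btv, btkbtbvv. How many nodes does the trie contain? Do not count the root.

For each word, the new-node count is its length minus the longest prefix already in the trie:
  "vvvt" → 4 new (v, v, v, t)
  "bvkk" → 4 new (b, v, k, k)
  "vvtvvt" → prefix "vv" already present; 4 new (t, v, v, t)
  "vbkttbvt" → prefix "v" already present; 7 new (b, k, t, t, b, v, t)
  "tvvbtb" → 6 new (t, v, v, b, t, b)
  "tvv" → prefix "tvv" already present; 0 new (none)
  "bvvtkvkb" → prefix "bv" already present; 6 new (v, t, k, v, k, b)
  "bbkktvbv" → prefix "b" already present; 7 new (b, k, k, t, v, b, v)
  "kttb" → 4 new (k, t, t, b)
  "btv" → prefix "b" already present; 2 new (t, v)
  "btkbtbvv" → prefix "bt" already present; 6 new (k, b, t, b, v, v)
Total nodes = 4 + 4 + 4 + 7 + 6 + 0 + 6 + 7 + 4 + 2 + 6 = 50

50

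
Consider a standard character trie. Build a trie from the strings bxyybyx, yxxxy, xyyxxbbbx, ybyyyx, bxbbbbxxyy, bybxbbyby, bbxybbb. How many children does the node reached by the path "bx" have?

Follow the path "bx" to its node, then look at its outgoing edges.
Distinct next characters after "bx": b, y.
That node has 2 child edges.

2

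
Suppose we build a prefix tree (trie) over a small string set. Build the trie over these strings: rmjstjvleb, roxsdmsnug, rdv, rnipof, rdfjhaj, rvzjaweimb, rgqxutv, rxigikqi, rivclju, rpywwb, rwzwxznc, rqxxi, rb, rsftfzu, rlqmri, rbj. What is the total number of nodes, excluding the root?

88

Trace insertions, counting only characters that open a new branch:
  "rmjstjvleb" → 10 new (r, m, j, s, t, j, v, l, e, b)
  "roxsdmsnug" → prefix "r" already present; 9 new (o, x, s, d, m, s, n, u, g)
  "rdv" → prefix "r" already present; 2 new (d, v)
  "rnipof" → prefix "r" already present; 5 new (n, i, p, o, f)
  "rdfjhaj" → prefix "rd" already present; 5 new (f, j, h, a, j)
  "rvzjaweimb" → prefix "r" already present; 9 new (v, z, j, a, w, e, i, m, b)
  "rgqxutv" → prefix "r" already present; 6 new (g, q, x, u, t, v)
  "rxigikqi" → prefix "r" already present; 7 new (x, i, g, i, k, q, i)
  "rivclju" → prefix "r" already present; 6 new (i, v, c, l, j, u)
  "rpywwb" → prefix "r" already present; 5 new (p, y, w, w, b)
  "rwzwxznc" → prefix "r" already present; 7 new (w, z, w, x, z, n, c)
  "rqxxi" → prefix "r" already present; 4 new (q, x, x, i)
  "rb" → prefix "r" already present; 1 new (b)
  "rsftfzu" → prefix "r" already present; 6 new (s, f, t, f, z, u)
  "rlqmri" → prefix "r" already present; 5 new (l, q, m, r, i)
  "rbj" → prefix "rb" already present; 1 new (j)
Total nodes = 10 + 9 + 2 + 5 + 5 + 9 + 6 + 7 + 6 + 5 + 7 + 4 + 1 + 6 + 5 + 1 = 88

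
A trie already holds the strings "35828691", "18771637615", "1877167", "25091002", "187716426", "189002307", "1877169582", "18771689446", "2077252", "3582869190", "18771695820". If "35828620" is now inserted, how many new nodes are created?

2

Walking "35828620" from the root, the first 6 characters ("358286") follow existing edges; "2" is the first miss.
New nodes needed: |"35828620"| − 6 = 8 − 6 = 2.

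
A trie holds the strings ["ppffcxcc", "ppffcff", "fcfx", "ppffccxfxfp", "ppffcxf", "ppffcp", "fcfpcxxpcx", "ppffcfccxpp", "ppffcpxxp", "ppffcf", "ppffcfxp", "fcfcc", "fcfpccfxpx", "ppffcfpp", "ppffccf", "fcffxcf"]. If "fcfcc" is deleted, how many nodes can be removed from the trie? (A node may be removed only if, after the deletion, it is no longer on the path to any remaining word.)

2

After clearing the end-marker at "fcfcc", prune upward until reaching a node still needed by another word.
The suffix "cc" (2 nodes) is used only by "fcfcc"; the node for "fcf" still has the child "x", so pruning stops there.
Nodes removed: 2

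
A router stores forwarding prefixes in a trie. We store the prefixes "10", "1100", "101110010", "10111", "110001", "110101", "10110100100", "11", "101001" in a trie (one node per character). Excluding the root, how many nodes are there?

Count nodes per top-level branch (shared prefixes stored once):
  '1'-branch (10, 101001, 10110100100, 10111, 101110010, 11, 1100, 110001, 110101): 27 nodes
Sum: 27

27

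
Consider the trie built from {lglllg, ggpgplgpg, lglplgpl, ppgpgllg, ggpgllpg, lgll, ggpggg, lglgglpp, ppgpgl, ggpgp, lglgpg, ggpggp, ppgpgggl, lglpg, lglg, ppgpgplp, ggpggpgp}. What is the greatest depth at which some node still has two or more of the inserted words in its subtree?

Equivalently: take the maximum, over all pairs, of their longest common prefix length.
"ggpggp" and "ggpggpgp" agree on "ggpggp" (6 characters) before diverging; nothing deeper is shared.
Longest shared-prefix length: 6

6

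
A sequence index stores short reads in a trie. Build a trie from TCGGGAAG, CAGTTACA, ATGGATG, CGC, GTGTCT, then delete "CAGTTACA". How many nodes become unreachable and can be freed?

After clearing the end-marker at "CAGTTACA", prune upward until reaching a node still needed by another word.
The suffix "AGTTACA" (7 nodes) is used only by "CAGTTACA"; the node for "C" still has the child "G", so pruning stops there.
Nodes removed: 7

7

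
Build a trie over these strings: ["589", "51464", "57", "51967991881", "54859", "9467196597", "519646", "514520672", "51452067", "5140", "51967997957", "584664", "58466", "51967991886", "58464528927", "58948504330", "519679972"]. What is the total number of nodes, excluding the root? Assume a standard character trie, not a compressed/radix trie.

65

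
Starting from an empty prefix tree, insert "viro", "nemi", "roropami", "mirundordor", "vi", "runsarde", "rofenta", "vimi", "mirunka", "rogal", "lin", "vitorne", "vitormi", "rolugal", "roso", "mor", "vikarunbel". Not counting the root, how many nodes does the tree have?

Insert word by word; a character creates a node only if that edge doesn't already exist:
  "viro" → 4 new (v, i, r, o)
  "nemi" → 4 new (n, e, m, i)
  "roropami" → 8 new (r, o, r, o, p, a, m, i)
  "mirundordor" → 11 new (m, i, r, u, n, d, o, r, d, o, r)
  "vi" → prefix "vi" already present; 0 new (none)
  "runsarde" → prefix "r" already present; 7 new (u, n, s, a, r, d, e)
  "rofenta" → prefix "ro" already present; 5 new (f, e, n, t, a)
  "vimi" → prefix "vi" already present; 2 new (m, i)
  "mirunka" → prefix "mirun" already present; 2 new (k, a)
  "rogal" → prefix "ro" already present; 3 new (g, a, l)
  "lin" → 3 new (l, i, n)
  "vitorne" → prefix "vi" already present; 5 new (t, o, r, n, e)
  "vitormi" → prefix "vitor" already present; 2 new (m, i)
  "rolugal" → prefix "ro" already present; 5 new (l, u, g, a, l)
  "roso" → prefix "ro" already present; 2 new (s, o)
  "mor" → prefix "m" already present; 2 new (o, r)
  "vikarunbel" → prefix "vi" already present; 8 new (k, a, r, u, n, b, e, l)
Total nodes = 4 + 4 + 8 + 11 + 0 + 7 + 5 + 2 + 2 + 3 + 3 + 5 + 2 + 5 + 2 + 2 + 8 = 73

73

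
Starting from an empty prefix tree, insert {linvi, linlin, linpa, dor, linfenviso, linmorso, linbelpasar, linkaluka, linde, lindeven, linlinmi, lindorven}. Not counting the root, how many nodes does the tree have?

Insert word by word; a character creates a node only if that edge doesn't already exist:
  "linvi" → 5 new (l, i, n, v, i)
  "linlin" → prefix "lin" already present; 3 new (l, i, n)
  "linpa" → prefix "lin" already present; 2 new (p, a)
  "dor" → 3 new (d, o, r)
  "linfenviso" → prefix "lin" already present; 7 new (f, e, n, v, i, s, o)
  "linmorso" → prefix "lin" already present; 5 new (m, o, r, s, o)
  "linbelpasar" → prefix "lin" already present; 8 new (b, e, l, p, a, s, a, r)
  "linkaluka" → prefix "lin" already present; 6 new (k, a, l, u, k, a)
  "linde" → prefix "lin" already present; 2 new (d, e)
  "lindeven" → prefix "linde" already present; 3 new (v, e, n)
  "linlinmi" → prefix "linlin" already present; 2 new (m, i)
  "lindorven" → prefix "lind" already present; 5 new (o, r, v, e, n)
Total nodes = 5 + 3 + 2 + 3 + 7 + 5 + 8 + 6 + 2 + 3 + 2 + 5 = 51

51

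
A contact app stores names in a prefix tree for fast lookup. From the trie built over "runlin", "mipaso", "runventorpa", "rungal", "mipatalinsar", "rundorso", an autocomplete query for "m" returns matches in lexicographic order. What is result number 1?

mipaso

Filter for "m…" and sort: "mipaso", "mipatalinsar"
The 1st is mipaso.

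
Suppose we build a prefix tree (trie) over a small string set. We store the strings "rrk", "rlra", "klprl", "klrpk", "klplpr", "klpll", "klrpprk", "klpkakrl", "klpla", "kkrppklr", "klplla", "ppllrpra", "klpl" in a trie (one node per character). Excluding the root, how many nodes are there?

43

Count nodes per top-level branch (shared prefixes stored once):
  'k'-branch (kkrppklr, klpkakrl, klpl, klpla, klpll, klplla, klplpr, klprl, klrpk, klrpprk): 29 nodes
  'p'-branch (ppllrpra): 8 nodes
  'r'-branch (rlra, rrk): 6 nodes
Sum: 43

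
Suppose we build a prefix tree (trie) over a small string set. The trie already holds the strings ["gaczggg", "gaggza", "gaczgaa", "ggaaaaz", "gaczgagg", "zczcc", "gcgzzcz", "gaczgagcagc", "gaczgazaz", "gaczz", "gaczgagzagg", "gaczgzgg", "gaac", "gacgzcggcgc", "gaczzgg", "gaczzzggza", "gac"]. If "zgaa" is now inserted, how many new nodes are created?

3

"z" is already a path in the trie; the remaining "gaa" must be added.
So 4 − 1 = 3 new nodes.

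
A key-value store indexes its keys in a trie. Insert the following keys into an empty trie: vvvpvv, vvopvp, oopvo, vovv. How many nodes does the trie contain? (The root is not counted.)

18

Trie structure (* marks end of a word):
(root)
├─ o
│  └─ o
│     └─ p
│        └─ v
│           └─ o *
└─ v
   ├─ o
   │  └─ v
   │     └─ v *
   └─ v
      ├─ o
      │  └─ p
      │     └─ v
      │        └─ p *
      └─ v
         └─ p
            └─ v
               └─ v *
Counting every labelled node above: 18.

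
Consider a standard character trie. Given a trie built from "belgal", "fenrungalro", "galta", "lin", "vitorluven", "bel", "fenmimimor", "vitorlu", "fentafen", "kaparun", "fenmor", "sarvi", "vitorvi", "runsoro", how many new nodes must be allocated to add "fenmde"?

2

Walking "fenmde" from the root, the first 4 characters ("fenm") follow existing edges; "d" is the first miss.
Each of the 2 remaining characters creates one node.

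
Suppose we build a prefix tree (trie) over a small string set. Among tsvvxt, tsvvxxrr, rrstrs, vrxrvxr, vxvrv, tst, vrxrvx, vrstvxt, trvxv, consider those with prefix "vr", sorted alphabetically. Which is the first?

vrstvxt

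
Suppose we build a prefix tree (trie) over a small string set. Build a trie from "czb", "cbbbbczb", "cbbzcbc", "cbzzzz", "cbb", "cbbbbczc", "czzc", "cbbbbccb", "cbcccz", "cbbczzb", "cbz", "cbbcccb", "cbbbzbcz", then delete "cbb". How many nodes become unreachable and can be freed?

0

Walk "cbb" from the leaf back toward the root, removing each node that no remaining word uses.
Every node on "cbb" is still needed (e.g. by "cbbbbczb"), so nothing is freed.
Nodes removed: 0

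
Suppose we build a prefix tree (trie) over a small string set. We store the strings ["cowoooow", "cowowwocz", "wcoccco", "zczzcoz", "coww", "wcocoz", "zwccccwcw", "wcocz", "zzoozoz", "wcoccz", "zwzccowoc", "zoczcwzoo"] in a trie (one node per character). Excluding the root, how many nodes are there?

61

Insert word by word; a character creates a node only if that edge doesn't already exist:
  "cowoooow" → 8 new (c, o, w, o, o, o, o, w)
  "cowowwocz" → prefix "cowo" already present; 5 new (w, w, o, c, z)
  "wcoccco" → 7 new (w, c, o, c, c, c, o)
  "zczzcoz" → 7 new (z, c, z, z, c, o, z)
  "coww" → prefix "cow" already present; 1 new (w)
  "wcocoz" → prefix "wcoc" already present; 2 new (o, z)
  "zwccccwcw" → prefix "z" already present; 8 new (w, c, c, c, c, w, c, w)
  "wcocz" → prefix "wcoc" already present; 1 new (z)
  "zzoozoz" → prefix "z" already present; 6 new (z, o, o, z, o, z)
  "wcoccz" → prefix "wcocc" already present; 1 new (z)
  "zwzccowoc" → prefix "zw" already present; 7 new (z, c, c, o, w, o, c)
  "zoczcwzoo" → prefix "z" already present; 8 new (o, c, z, c, w, z, o, o)
Total nodes = 8 + 5 + 7 + 7 + 1 + 2 + 8 + 1 + 6 + 1 + 7 + 8 = 61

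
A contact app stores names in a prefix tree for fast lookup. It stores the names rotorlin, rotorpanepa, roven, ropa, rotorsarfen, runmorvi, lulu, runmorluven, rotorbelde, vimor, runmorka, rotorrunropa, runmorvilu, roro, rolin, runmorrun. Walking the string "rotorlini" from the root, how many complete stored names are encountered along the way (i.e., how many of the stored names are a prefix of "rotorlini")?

1

Traverse "rotorlini" character by character; count nodes along the way that are marked as word ends.
Prefixes of the query that are stored words: "rotorlin"
Count: 1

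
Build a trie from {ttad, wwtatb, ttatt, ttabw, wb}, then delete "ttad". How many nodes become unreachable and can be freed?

1

A node on "ttad"'s path can go only if nothing else ends at it or branches off below it.
The suffix "d" (1 node) is used only by "ttad"; the node for "tta" still has the child "t", so pruning stops there.
Nodes removed: 1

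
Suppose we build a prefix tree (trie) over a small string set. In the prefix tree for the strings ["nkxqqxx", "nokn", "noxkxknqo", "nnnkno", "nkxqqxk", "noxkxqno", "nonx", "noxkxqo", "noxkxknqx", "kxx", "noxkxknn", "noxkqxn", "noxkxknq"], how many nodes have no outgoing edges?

12

Leaves are exactly the stored words that no other stored word extends.
Those words: "kxx", "nkxqqxk", "nkxqqxx", "nnnkno", "nokn", "nonx", "noxkqxn", "noxkxknn", "noxkxknqo", "noxkxknqx", "noxkxqno", "noxkxqo"
Leaf count: 12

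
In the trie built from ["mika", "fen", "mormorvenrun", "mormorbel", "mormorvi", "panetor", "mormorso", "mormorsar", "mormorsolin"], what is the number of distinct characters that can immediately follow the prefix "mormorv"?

Walk "mormorv" from the root, arriving at one node.
Distinct next characters after "mormorv": e, i.
That node has 2 child edges.

2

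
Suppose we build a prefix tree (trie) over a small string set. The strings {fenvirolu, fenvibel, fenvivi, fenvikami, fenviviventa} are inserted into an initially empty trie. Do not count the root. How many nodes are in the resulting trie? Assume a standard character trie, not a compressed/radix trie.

23

Count nodes per top-level branch (shared prefixes stored once):
  'f'-branch (fenvibel, fenvikami, fenvirolu, fenvivi, fenviviventa): 23 nodes
Sum: 23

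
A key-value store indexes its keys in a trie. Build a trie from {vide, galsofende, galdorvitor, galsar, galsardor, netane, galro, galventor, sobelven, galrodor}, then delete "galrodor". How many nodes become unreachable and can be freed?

Walk "galrodor" from the leaf back toward the root, removing each node that no remaining word uses.
The suffix "dor" (3 nodes) is used only by "galrodor"; "galro" is itself a stored word, so pruning stops there.
Nodes removed: 3

3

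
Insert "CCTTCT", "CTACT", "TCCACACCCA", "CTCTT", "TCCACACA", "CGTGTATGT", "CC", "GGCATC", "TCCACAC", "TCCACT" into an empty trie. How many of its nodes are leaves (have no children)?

A leaf is a node with no children — equivalently, the end of a word that is not a proper prefix of any other stored word.
Those words: "CCTTCT", "CGTGTATGT", "CTACT", "CTCTT", "GGCATC", "TCCACACA", "TCCACACCCA", "TCCACT"
Leaf count: 8

8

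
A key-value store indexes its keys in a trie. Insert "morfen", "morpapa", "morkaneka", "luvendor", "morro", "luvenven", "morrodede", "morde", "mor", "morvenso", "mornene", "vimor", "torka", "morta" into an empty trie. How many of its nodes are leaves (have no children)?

12

A leaf is a node with no children — equivalently, the end of a word that is not a proper prefix of any other stored word.
Those words: "luvendor", "luvenven", "morde", "morfen", "morkaneka", "mornene", "morpapa", "morrodede", "morta", "morvenso", "torka", "vimor"
Leaf count: 12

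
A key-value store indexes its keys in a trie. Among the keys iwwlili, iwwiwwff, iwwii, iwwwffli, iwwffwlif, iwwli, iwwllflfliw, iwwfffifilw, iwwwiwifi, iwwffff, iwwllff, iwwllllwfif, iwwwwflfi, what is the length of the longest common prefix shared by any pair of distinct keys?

The deepest shared node is where two words last agree before diverging.
"iwwffff" and "iwwfffifilw" agree on "iwwfff" (6 characters) before diverging; nothing deeper is shared.
Longest shared-prefix length: 6

6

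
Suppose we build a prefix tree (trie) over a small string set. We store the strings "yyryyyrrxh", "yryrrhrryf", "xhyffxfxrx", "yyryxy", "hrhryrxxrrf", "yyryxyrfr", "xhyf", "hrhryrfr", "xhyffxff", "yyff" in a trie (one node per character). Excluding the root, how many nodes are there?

50

For each word, the new-node count is its length minus the longest prefix already in the trie:
  "yyryyyrrxh" → 10 new (y, y, r, y, y, y, r, r, x, h)
  "yryrrhrryf" → prefix "y" already present; 9 new (r, y, r, r, h, r, r, y, f)
  "xhyffxfxrx" → 10 new (x, h, y, f, f, x, f, x, r, x)
  "yyryxy" → prefix "yyry" already present; 2 new (x, y)
  "hrhryrxxrrf" → 11 new (h, r, h, r, y, r, x, x, r, r, f)
  "yyryxyrfr" → prefix "yyryxy" already present; 3 new (r, f, r)
  "xhyf" → prefix "xhyf" already present; 0 new (none)
  "hrhryrfr" → prefix "hrhryr" already present; 2 new (f, r)
  "xhyffxff" → prefix "xhyffxf" already present; 1 new (f)
  "yyff" → prefix "yy" already present; 2 new (f, f)
Total nodes = 10 + 9 + 10 + 2 + 11 + 3 + 0 + 2 + 1 + 2 = 50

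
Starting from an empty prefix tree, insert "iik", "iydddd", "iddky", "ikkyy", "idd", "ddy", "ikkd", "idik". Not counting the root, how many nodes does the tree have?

22

Count nodes per top-level branch (shared prefixes stored once):
  'd'-branch (ddy): 3 nodes
  'i'-branch (idd, iddky, idik, iik, ikkd, ikkyy, iydddd): 19 nodes
Sum: 22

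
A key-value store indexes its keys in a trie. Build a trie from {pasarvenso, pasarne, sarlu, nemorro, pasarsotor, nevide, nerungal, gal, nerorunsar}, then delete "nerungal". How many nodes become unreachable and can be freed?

After clearing the end-marker at "nerungal", prune upward until reaching a node still needed by another word.
The suffix "ungal" (5 nodes) is used only by "nerungal"; the node for "ner" still has the child "o", so pruning stops there.
Nodes removed: 5

5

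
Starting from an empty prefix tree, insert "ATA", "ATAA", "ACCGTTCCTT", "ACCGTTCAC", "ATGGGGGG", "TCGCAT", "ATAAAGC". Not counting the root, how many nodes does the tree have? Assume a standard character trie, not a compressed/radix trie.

Insert word by word; a character creates a node only if that edge doesn't already exist:
  "ATA" → 3 new (A, T, A)
  "ATAA" → prefix "ATA" already present; 1 new (A)
  "ACCGTTCCTT" → prefix "A" already present; 9 new (C, C, G, T, T, C, C, T, T)
  "ACCGTTCAC" → prefix "ACCGTTC" already present; 2 new (A, C)
  "ATGGGGGG" → prefix "AT" already present; 6 new (G, G, G, G, G, G)
  "TCGCAT" → 6 new (T, C, G, C, A, T)
  "ATAAAGC" → prefix "ATAA" already present; 3 new (A, G, C)
Total nodes = 3 + 1 + 9 + 2 + 6 + 6 + 3 = 30

30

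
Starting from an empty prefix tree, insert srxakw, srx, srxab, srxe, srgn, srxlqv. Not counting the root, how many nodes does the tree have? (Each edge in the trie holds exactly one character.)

13

Count nodes per top-level branch (shared prefixes stored once):
  's'-branch (srgn, srx, srxab, srxakw, srxe, srxlqv): 13 nodes
Sum: 13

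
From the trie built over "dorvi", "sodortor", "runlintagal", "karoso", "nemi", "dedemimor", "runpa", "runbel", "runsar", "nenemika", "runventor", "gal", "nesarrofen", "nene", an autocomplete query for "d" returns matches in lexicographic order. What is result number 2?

dorvi

DFS of the "d" subtree visits, in order: "dedemimor", "dorvi"
Position 2: dorvi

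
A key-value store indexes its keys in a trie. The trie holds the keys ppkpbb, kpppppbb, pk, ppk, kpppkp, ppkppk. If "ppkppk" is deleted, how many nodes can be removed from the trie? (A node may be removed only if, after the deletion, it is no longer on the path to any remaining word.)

2

Walk "ppkppk" from the leaf back toward the root, removing each node that no remaining word uses.
The suffix "pk" (2 nodes) is used only by "ppkppk"; the node for "ppkp" still has the child "b", so pruning stops there.
Nodes removed: 2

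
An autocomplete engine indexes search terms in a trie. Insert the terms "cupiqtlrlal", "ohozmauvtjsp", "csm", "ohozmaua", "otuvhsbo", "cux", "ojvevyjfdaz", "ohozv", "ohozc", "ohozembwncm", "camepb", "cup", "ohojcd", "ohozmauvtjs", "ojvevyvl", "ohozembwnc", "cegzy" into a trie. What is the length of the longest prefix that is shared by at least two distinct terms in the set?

The deepest shared node is where two words last agree before diverging.
"ohozmauvtjs" and "ohozmauvtjsp" agree on "ohozmauvtjs" (11 characters) before diverging; nothing deeper is shared.
Longest shared-prefix length: 11

11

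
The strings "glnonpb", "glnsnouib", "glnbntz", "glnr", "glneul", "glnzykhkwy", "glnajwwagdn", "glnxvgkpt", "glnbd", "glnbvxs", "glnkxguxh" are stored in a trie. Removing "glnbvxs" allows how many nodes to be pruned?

After clearing the end-marker at "glnbvxs", prune upward until reaching a node still needed by another word.
The suffix "vxs" (3 nodes) is used only by "glnbvxs"; the node for "glnb" still has the child "n", so pruning stops there.
Nodes removed: 3

3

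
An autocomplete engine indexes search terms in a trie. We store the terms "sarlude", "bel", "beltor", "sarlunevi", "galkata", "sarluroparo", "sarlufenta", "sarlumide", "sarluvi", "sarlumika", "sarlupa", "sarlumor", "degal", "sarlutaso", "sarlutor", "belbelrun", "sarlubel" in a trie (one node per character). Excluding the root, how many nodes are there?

67

Trace insertions, counting only characters that open a new branch:
  "sarlude" → 7 new (s, a, r, l, u, d, e)
  "bel" → 3 new (b, e, l)
  "beltor" → prefix "bel" already present; 3 new (t, o, r)
  "sarlunevi" → prefix "sarlu" already present; 4 new (n, e, v, i)
  "galkata" → 7 new (g, a, l, k, a, t, a)
  "sarluroparo" → prefix "sarlu" already present; 6 new (r, o, p, a, r, o)
  "sarlufenta" → prefix "sarlu" already present; 5 new (f, e, n, t, a)
  "sarlumide" → prefix "sarlu" already present; 4 new (m, i, d, e)
  "sarluvi" → prefix "sarlu" already present; 2 new (v, i)
  "sarlumika" → prefix "sarlumi" already present; 2 new (k, a)
  "sarlupa" → prefix "sarlu" already present; 2 new (p, a)
  "sarlumor" → prefix "sarlum" already present; 2 new (o, r)
  "degal" → 5 new (d, e, g, a, l)
  "sarlutaso" → prefix "sarlu" already present; 4 new (t, a, s, o)
  "sarlutor" → prefix "sarlut" already present; 2 new (o, r)
  "belbelrun" → prefix "bel" already present; 6 new (b, e, l, r, u, n)
  "sarlubel" → prefix "sarlu" already present; 3 new (b, e, l)
Total nodes = 7 + 3 + 3 + 4 + 7 + 6 + 5 + 4 + 2 + 2 + 2 + 2 + 5 + 4 + 2 + 6 + 3 = 67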